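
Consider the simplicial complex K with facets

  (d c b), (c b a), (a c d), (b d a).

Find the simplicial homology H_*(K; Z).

Order the vertices as a < b < c < d. Listing each simplex with vertices in this order, K has dimension 2 with simplices:

  0-simplices (4): a, b, c, d
  1-simplices (6): ab, ac, ad, bc, bd, cd
  2-simplices (4): abc, abd, acd, bcd

giving chain groups C_0 ≅ Z^4, C_1 ≅ Z^6, C_2 ≅ Z^4.

The boundary map ∂_1: C_1 → C_0 maps an edge to its endpoints' difference, ∂[p,q] = q − p.
The resulting 4×6 matrix has rank 3, and its Smith normal form has invariant factors (1,1,1).

∂_2: C_2 → C_1 acts by ∂[p,q,r] = [q,r] − [p,r] + [p,q]. For instance
  ∂acd = cd − ad + ac,
  ∂abc = bc − ac + ab.
This gives a 6×4 integer matrix of rank 3; reducing to Smith normal form yields diagonal entries (1,1,1).

Now H_k = ker ∂_k / im ∂_{k+1}, so:

  H_0: rank C_0 − rank ∂_1 = 4 − 3 = 1, and the invariant factors of ∂_1 are all 1, so H_0 = Z.
  H_1: rank ker ∂_1 − rank ∂_2 = (6 − 3) − 3 = 0, and the invariant factors of ∂_2 are all 1, so H_1 = 0.
  H_2: rank ker ∂_2 − rank ∂_3 = (4 − 3) − 0 = 1, and there is no ∂_3, so H_2 = Z.

(K is a triangulation of the 2-sphere S^2.)

H_0 ≅ Z,  H_1 = 0,  H_2 ≅ Z.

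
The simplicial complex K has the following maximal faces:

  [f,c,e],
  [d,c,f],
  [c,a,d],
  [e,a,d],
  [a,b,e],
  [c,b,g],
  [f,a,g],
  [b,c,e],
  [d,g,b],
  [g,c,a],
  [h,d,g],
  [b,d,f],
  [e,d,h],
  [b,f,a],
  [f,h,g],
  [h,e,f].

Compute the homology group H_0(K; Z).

We work with the vertex ordering a < b < c < d < e < f < g < h. The simplices of K, each written with vertices in increasing order, are:

  0-simplices (8): a, b, c, d, e, f, g, h
  1-simplices (24): ab, ac, ad, ae, af, ag, bc, bd, be, bf, bg, cd, ce, cf, cg, de, df, dg, dh, ef, eh, fg, fh, gh
  2-simplices (16): abe, abf, acd, acg, ade, afg, bce, bcg, bdf, bdg, cdf, cef, deh, dgh, efh, fgh

giving chain groups C_0 ≅ Z^8, C_1 ≅ Z^24, C_2 ≅ Z^16.

Boundary ∂_1: C_1 → C_0 sends each edge [p,q] (with p < q) to q − p. For instance
  ∂bd = d − b.
The resulting 8×24 matrix has rank 7, and its Smith normal form has invariant factors (1,1,1,1,1,1,1).

∂_2: C_2 → C_1 maps a triangle to the signed sum of its edges. For instance
  ∂ade = de − ae + ad,
  ∂dgh = gh − dh + dg.
The 24×16 boundary matrix has rank 15 and Smith normal form diag(1,1,1,1,1,1,1,1,1,1,1,1,1,1,1).

Reading off H_k = ker ∂_k / im ∂_{k+1}:

  H_0: rank C_0 − rank ∂_1 = 8 − 7 = 1, and the invariant factors of ∂_1 are all 1, so H_0 ≅ Z.

H_0 = Z.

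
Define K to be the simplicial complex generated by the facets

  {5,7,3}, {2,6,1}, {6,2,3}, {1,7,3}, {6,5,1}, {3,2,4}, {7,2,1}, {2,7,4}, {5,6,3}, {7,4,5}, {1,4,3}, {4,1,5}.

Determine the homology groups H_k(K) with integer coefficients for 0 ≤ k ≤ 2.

Take the total order 1 < 2 < 3 < 4 < 5 < 6 < 7 on the vertex set. Then K (dimension 2) consists of the simplices:

  0-simplices (7): [1], [2], [3], [4], [5], [6], [7]
  1-simplices (18): [1,2], [1,3], [1,4], [1,5], [1,6], [1,7], [2,3], [2,4], [2,6], [2,7], [3,4], [3,5], [3,6], [3,7], [4,5], [4,7], [5,6], [5,7]
  2-simplices (12): [1,2,6], [1,2,7], [1,3,4], [1,3,7], [1,4,5], [1,5,6], [2,3,4], [2,3,6], [2,4,7], [3,5,6], [3,5,7], [4,5,7]

giving chain groups C_0 ≅ Z^7, C_1 ≅ Z^18, C_2 ≅ Z^12.

Boundary ∂_1: C_1 → C_0 is given by ∂[p,q] = [q] − [p]. For instance
  ∂[1,7] = [7] − [1].
This gives a 7×18 integer matrix of rank 6; reducing to Smith normal form yields diagonal entries (1,1,1,1,1,1).

Boundary ∂_2: C_2 → C_1 sends each 2-simplex [p,q,r] to [q,r] − [p,r] + [p,q]. For instance
  ∂[1,3,7] = [3,7] − [1,7] + [1,3],
  ∂[1,2,6] = [2,6] − [1,6] + [1,2].
The 18×12 boundary matrix has rank 12 and Smith normal form diag(1,1,1,1,1,1,1,1,1,1,1,2).

Computing H_k = (kernel of ∂_k) / (image of ∂_{k+1}):

  H_0: rank C_0 − rank ∂_1 = 7 − 6 = 1, and the invariant factors of ∂_1 are all 1, so H_0 = Z.
  H_1: rank ker ∂_1 − rank ∂_2 = (18 − 6) − 12 = 0, and ∂_2 has invariant factor 2 > 1, so H_1 = Z_2.
  H_2: rank ker ∂_2 − rank ∂_3 = (12 − 12) − 0 = 0, and there is no ∂_3, so H_2 = 0.

As a check, the Euler characteristic is 7 − 18 + 12 = 1, which agrees with 1 − 0 + 0 = 1.

H_0 ≅ Z,  H_1 ≅ Z_2,  H_2 = 0.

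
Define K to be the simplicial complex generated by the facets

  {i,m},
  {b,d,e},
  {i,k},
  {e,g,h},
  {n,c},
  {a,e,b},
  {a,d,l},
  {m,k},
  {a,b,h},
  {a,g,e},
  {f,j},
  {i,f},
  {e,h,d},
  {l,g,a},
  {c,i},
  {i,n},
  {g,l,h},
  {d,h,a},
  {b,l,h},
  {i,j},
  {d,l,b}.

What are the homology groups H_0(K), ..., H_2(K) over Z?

H_0 ≅ Z^2,  H_1 ≅ Z^3 ⊕ Z/2,  H_2 = 0.

We work with the vertex ordering a < b < c < d < e < f < g < h < i < j < k < l < m < n. The simplices of K, each written with vertices in increasing order, are:

  0-simplices (14): a, b, c, d, e, f, g, h, i, j, k, l, m, n
  1-simplices (27): ab, ad, ae, ag, ah, al, bd, be, bh, bl, ci, cn, de, dh, dl, eg, eh, fi, fj, gh, gl, hl, ij, ik, im, in, km
  2-simplices (12): abe, abh, adh, adl, aeg, agl, bde, bdl, bhl, deh, egh, ghl

Hence C_0 ≅ Z^14, C_1 ≅ Z^27, C_2 ≅ Z^12.

Boundary ∂_1: C_1 → C_0 maps an edge to its endpoints' difference, ∂[p,q] = q − p.
This gives a 14×27 integer matrix of rank 12; reducing to Smith normal form yields diagonal entries (1,1,1,1,1,1,1,1,1,1,1,1).

The boundary map ∂_2: C_2 → C_1 maps a triangle to the signed sum of its edges. For instance
  ∂egh = gh − eh + eg,
  ∂abh = bh − ah + ab.
The resulting 27×12 matrix has rank 12, and its Smith normal form has invariant factors (1,1,1,1,1,1,1,1,1,1,1,2).

From H_k ≅ ker(∂_k) / im(∂_{k+1}) we obtain:

  H_0: rank C_0 − rank ∂_1 = 14 − 12 = 2, and the invariant factors of ∂_1 are all 1, so H_0 = Z^2.
  H_1: rank ker ∂_1 − rank ∂_2 = (27 − 12) − 12 = 3, and ∂_2 has invariant factor 2 > 1, so H_1 = Z^3 ⊕ Z/2.
  H_2: rank ker ∂_2 − rank ∂_3 = (12 − 12) − 0 = 0, and there is no ∂_3, so H_2 = 0.

As a check, the Euler characteristic is 14 − 27 + 12 = -1, which agrees with 2 − 3 + 0 = -1.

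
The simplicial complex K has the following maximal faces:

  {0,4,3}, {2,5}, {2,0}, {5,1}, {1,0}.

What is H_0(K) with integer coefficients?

H_0 ≅ Z.

Order the vertices as 0 < 1 < 2 < 3 < 4 < 5. Listing each simplex with vertices in this order, K has dimension 2 with simplices:

  0-simplices (6): [0], [1], [2], [3], [4], [5]
  1-simplices (7): [0,1], [0,2], [0,3], [0,4], [1,5], [2,5], [3,4]
  2-simplices (1): [0,3,4]

giving chain groups C_0 ≅ Z^6, C_1 ≅ Z^7, C_2 ≅ Z^1.

Boundary ∂_1: C_1 → C_0 is given by ∂[p,q] = [q] − [p]. For instance
  ∂[0,3] = [3] − [0].
This gives a 6×7 integer matrix of rank 5; reducing to Smith normal form yields diagonal entries (1,1,1,1,1).

Boundary ∂_2: C_2 → C_1 acts by ∂[p,q,r] = [q,r] − [p,r] + [p,q]. For instance
  ∂[0,3,4] = [3,4] − [0,4] + [0,3].
This gives a 7×1 integer matrix of rank 1; reducing to Smith normal form yields diagonal entries (1).

From H_k ≅ ker(∂_k) / im(∂_{k+1}) we obtain:

  H_0: rank C_0 − rank ∂_1 = 6 − 5 = 1, and the invariant factors of ∂_1 are all 1, so H_0 ≅ Z.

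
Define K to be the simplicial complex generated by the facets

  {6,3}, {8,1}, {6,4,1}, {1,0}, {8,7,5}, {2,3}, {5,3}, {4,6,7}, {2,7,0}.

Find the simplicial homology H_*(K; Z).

H_0 = Z,  H_1 = Z^4,  H_2 = 0.

Fix the vertex order 0 < 1 < 2 < 3 < 4 < 5 < 6 < 7 < 8 and write every simplex with vertices in increasing order. Then dim K = 2 and the simplices of K are:

  0-simplices (9): [0], [1], [2], [3], [4], [5], [6], [7], [8]
  1-simplices (16): [0,1], [0,2], [0,7], [1,4], [1,6], [1,8], [2,3], [2,7], [3,5], [3,6], [4,6], [4,7], [5,7], [5,8], [6,7], [7,8]
  2-simplices (4): [0,2,7], [1,4,6], [4,6,7], [5,7,8]

so the chain groups are C_0 ≅ Z^9, C_1 ≅ Z^16, C_2 ≅ Z^4.

The boundary map ∂_1: C_1 → C_0 maps an edge to its endpoints' difference, ∂[p,q] = q − p.
As a 9×16 matrix over Z this has rank 8, with invariant factors (1,1,1,1,1,1,1,1).

The boundary map ∂_2: C_2 → C_1 sends each 2-simplex [p,q,r] to [q,r] − [p,r] + [p,q]. For instance
  ∂[0,2,7] = [2,7] − [0,7] + [0,2],
  ∂[5,7,8] = [7,8] − [5,8] + [5,7].
The resulting 16×4 matrix has rank 4, and its Smith normal form has invariant factors (1,1,1,1).

Now H_k = ker ∂_k / im ∂_{k+1}, so:

  H_0: rank C_0 − rank ∂_1 = 9 − 8 = 1, and the invariant factors of ∂_1 are all 1, so H_0 ≅ Z.
  H_1: rank ker ∂_1 − rank ∂_2 = (16 − 8) − 4 = 4, and the invariant factors of ∂_2 are all 1, so H_1 ≅ Z^4.
  H_2: rank ker ∂_2 − rank ∂_3 = (4 − 4) − 0 = 0, and there is no ∂_3, so H_2 ≅ 0.

As a check, the Euler characteristic is 9 − 16 + 4 = -3, which agrees with 1 − 4 + 0 = -3.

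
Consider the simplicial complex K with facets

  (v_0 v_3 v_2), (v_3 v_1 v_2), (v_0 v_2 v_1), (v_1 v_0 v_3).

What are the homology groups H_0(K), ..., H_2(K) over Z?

H_0 = Z,  H_1 = 0,  H_2 = Z.

Fix the vertex order v_0 < v_1 < v_2 < v_3 and write every simplex with vertices in increasing order. Then dim K = 2 and the simplices of K are:

  0-simplices (4): [v_0], [v_1], [v_2], [v_3]
  1-simplices (6): [v_0,v_1], [v_0,v_2], [v_0,v_3], [v_1,v_2], [v_1,v_3], [v_2,v_3]
  2-simplices (4): [v_0,v_1,v_2], [v_0,v_1,v_3], [v_0,v_2,v_3], [v_1,v_2,v_3]

giving chain groups C_0 ≅ Z^4, C_1 ≅ Z^6, C_2 ≅ Z^4.

∂_1: C_1 → C_0 maps an edge to its endpoints' difference, ∂[p,q] = q − p. For instance
  ∂[v_0,v_3] = [v_3] − [v_0].
This gives a 4×6 integer matrix of rank 3; reducing to Smith normal form yields diagonal entries (1,1,1).

∂_2: C_2 → C_1 maps a triangle to the signed sum of its edges. For instance
  ∂[v_0,v_1,v_2] = [v_1,v_2] − [v_0,v_2] + [v_0,v_1],
  ∂[v_0,v_1,v_3] = [v_1,v_3] − [v_0,v_3] + [v_0,v_1].
The 6×4 boundary matrix has rank 3 and Smith normal form diag(1,1,1).

Now H_k = ker ∂_k / im ∂_{k+1}, so:

  H_0: rank C_0 − rank ∂_1 = 4 − 3 = 1, and the invariant factors of ∂_1 are all 1, so H_0 ≅ Z.
  H_1: rank ker ∂_1 − rank ∂_2 = (6 − 3) − 3 = 0, and the invariant factors of ∂_2 are all 1, so H_1 ≅ 0.
  H_2: rank ker ∂_2 − rank ∂_3 = (4 − 3) − 0 = 1, and there is no ∂_3, so H_2 ≅ Z.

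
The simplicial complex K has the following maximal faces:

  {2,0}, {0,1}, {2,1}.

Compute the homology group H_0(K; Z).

K has 3 vertices, 3 edges.
rank ∂_0 = 0, rank ∂_1 = 2 ⇒ b_0 = 3 − 0 − 2 = 1; all invariant factors of ∂_1 are 1 so no torsion. So H_0 = Z.

H_0 = Z.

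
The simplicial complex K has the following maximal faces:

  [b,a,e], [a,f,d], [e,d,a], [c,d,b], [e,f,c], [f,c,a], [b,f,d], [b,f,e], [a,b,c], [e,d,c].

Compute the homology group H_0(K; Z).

We work with the vertex ordering a < b < c < d < e < f. The simplices of K, each written with vertices in increasing order, are:

  0-simplices (6): a, b, c, d, e, f
  1-simplices (15): ab, ac, ad, ae, af, bc, bd, be, bf, cd, ce, cf, de, df, ef
  2-simplices (10): abc, abe, acf, ade, adf, bcd, bdf, bef, cde, cef

so the chain groups are C_0 ≅ Z^6, C_1 ≅ Z^15, C_2 ≅ Z^10.

∂_1: C_1 → C_0 is given by ∂[p,q] = [q] − [p].
This gives a 6×15 integer matrix of rank 5; reducing to Smith normal form yields diagonal entries (1,1,1,1,1).

∂_2: C_2 → C_1 acts by ∂[p,q,r] = [q,r] − [p,r] + [p,q]. For instance
  ∂acf = cf − af + ac,
  ∂bcd = cd − bd + bc.
The resulting 15×10 matrix has rank 10, and its Smith normal form has invariant factors (1,1,1,1,1,1,1,1,1,2).

Reading off H_k = ker ∂_k / im ∂_{k+1}:

  H_0: rank C_0 − rank ∂_1 = 6 − 5 = 1, and the invariant factors of ∂_1 are all 1, so H_0 = Z.

(K is a triangulation of the real projective plane RP^2.)

H_0 ≅ Z.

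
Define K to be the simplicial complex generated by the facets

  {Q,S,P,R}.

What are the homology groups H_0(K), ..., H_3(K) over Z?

Fix the vertex order P < Q < R < S and write every simplex with vertices in increasing order. Then dim K = 3 and the simplices of K are:

  0-simplices (4): P, Q, R, S
  1-simplices (6): PQ, PR, PS, QR, QS, RS
  2-simplices (4): PQR, PQS, PRS, QRS
  3-simplices (1): PQRS

so the chain groups are C_0 ≅ Z^4, C_1 ≅ Z^6, C_2 ≅ Z^4, C_3 ≅ Z^1.

Boundary ∂_1: C_1 → C_0 is given by ∂[p,q] = [q] − [p]. For instance
  ∂PS = S − P.
This gives a 4×6 integer matrix of rank 3; reducing to Smith normal form yields diagonal entries (1,1,1).

∂_2: C_2 → C_1 maps a triangle to the signed sum of its edges. For instance
  ∂PRS = RS − PS + PR,
  ∂PQS = QS − PS + PQ.
The resulting 6×4 matrix has rank 3, and its Smith normal form has invariant factors (1,1,1).

∂_3: C_3 → C_2 sends each 3-simplex σ to the alternating sum Σ_i (−1)^i (σ with its i-th vertex removed). For instance
  ∂PQRS = QRS − PRS + PQS − PQR.
The 4×1 boundary matrix has rank 1 and Smith normal form diag(1).

Computing H_k = (kernel of ∂_k) / (image of ∂_{k+1}):

  H_0: rank C_0 − rank ∂_1 = 4 − 3 = 1, and the invariant factors of ∂_1 are all 1, so H_0 ≅ Z.
  H_1: rank ker ∂_1 − rank ∂_2 = (6 − 3) − 3 = 0, and the invariant factors of ∂_2 are all 1, so H_1 ≅ 0.
  H_2: rank ker ∂_2 − rank ∂_3 = (4 − 3) − 1 = 0, and the invariant factors of ∂_3 are all 1, so H_2 ≅ 0.
  H_3: rank ker ∂_3 − rank ∂_4 = (1 − 1) − 0 = 0, and there is no ∂_4, so H_3 ≅ 0.

H_0 = Z,  H_1 = 0,  H_2 = 0,  H_3 = 0.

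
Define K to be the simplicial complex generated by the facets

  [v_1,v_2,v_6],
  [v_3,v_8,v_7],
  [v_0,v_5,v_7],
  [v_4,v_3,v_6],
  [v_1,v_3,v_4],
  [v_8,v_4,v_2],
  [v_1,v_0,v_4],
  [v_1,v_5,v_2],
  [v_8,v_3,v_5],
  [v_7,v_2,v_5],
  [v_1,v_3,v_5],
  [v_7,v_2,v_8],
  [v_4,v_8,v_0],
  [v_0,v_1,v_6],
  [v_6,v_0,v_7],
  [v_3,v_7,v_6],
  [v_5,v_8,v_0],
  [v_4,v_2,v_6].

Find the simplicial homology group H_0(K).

H_0 = Z.

We work with the vertex ordering v_0 < v_1 < v_2 < v_3 < v_4 < v_5 < v_6 < v_7 < v_8. The simplices of K, each written with vertices in increasing order, are:

  0-simplices (9): [v_0], [v_1], [v_2], [v_3], [v_4], [v_5], [v_6], [v_7], [v_8]
  1-simplices (27): (27 of them)
  2-simplices (18): (18 of them)

giving chain groups C_0 ≅ Z^9, C_1 ≅ Z^27, C_2 ≅ Z^18.

Boundary ∂_1: C_1 → C_0 maps an edge to its endpoints' difference, ∂[p,q] = q − p.
The resulting 9×27 matrix has rank 8, and its Smith normal form has invariant factors (1,1,1,1,1,1,1,1).

∂_2: C_2 → C_1 sends each 2-simplex [p,q,r] to [q,r] − [p,r] + [p,q]. For instance
  ∂[v_2,v_5,v_7] = [v_5,v_7] − [v_2,v_7] + [v_2,v_5],
  ∂[v_3,v_4,v_6] = [v_4,v_6] − [v_3,v_6] + [v_3,v_4].
This gives a 27×18 integer matrix of rank 18; reducing to Smith normal form yields diagonal entries (1,1,1,1,1,1,1,1,1,1,1,1,1,1,1,1,1,2).

Computing H_k = (kernel of ∂_k) / (image of ∂_{k+1}):

  H_0: rank C_0 − rank ∂_1 = 9 − 8 = 1, and the invariant factors of ∂_1 are all 1, so H_0 = Z.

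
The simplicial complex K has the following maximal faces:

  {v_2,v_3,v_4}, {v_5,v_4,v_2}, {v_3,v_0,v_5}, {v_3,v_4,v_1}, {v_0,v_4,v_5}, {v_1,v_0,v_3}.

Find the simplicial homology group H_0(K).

Take the total order v_0 < v_1 < v_2 < v_3 < v_4 < v_5 on the vertex set. Then K (dimension 2) consists of the simplices:

  0-simplices (6): [v_0], [v_1], [v_2], [v_3], [v_4], [v_5]
  1-simplices (12): [v_0,v_1], [v_0,v_3], [v_0,v_4], [v_0,v_5], [v_1,v_3], [v_1,v_4], [v_2,v_3], [v_2,v_4], [v_2,v_5], [v_3,v_4], [v_3,v_5], [v_4,v_5]
  2-simplices (6): [v_0,v_1,v_3], [v_0,v_3,v_5], [v_0,v_4,v_5], [v_1,v_3,v_4], [v_2,v_3,v_4], [v_2,v_4,v_5]

giving chain groups C_0 ≅ Z^6, C_1 ≅ Z^12, C_2 ≅ Z^6.

∂_1: C_1 → C_0 sends each edge [p,q] (with p < q) to q − p. For instance
  ∂[v_3,v_5] = [v_5] − [v_3].
The 6×12 boundary matrix has rank 5 and Smith normal form diag(1,1,1,1,1).

∂_2: C_2 → C_1 acts by ∂[p,q,r] = [q,r] − [p,r] + [p,q]. For instance
  ∂[v_2,v_3,v_4] = [v_3,v_4] − [v_2,v_4] + [v_2,v_3],
  ∂[v_0,v_3,v_5] = [v_3,v_5] − [v_0,v_5] + [v_0,v_3].
This gives a 12×6 integer matrix of rank 6; reducing to Smith normal form yields diagonal entries (1,1,1,1,1,1).

From H_k ≅ ker(∂_k) / im(∂_{k+1}) we obtain:

  H_0: rank C_0 − rank ∂_1 = 6 − 5 = 1, and the invariant factors of ∂_1 are all 1, so H_0 ≅ Z.

(K is a triangulation of the cylinder S^1 x I.)

H_0 = Z.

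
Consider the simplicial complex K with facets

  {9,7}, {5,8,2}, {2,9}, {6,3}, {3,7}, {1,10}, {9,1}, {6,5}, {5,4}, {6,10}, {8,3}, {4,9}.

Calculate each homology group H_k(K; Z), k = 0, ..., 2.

H_0 = Z,  H_1 = Z^4,  H_2 = 0.

Take the total order 1 < 2 < 3 < 4 < 5 < 6 < 7 < 8 < 9 < 10 on the vertex set. Then K (dimension 2) consists of the simplices:

  0-simplices (10): [1], [2], [3], [4], [5], [6], [7], [8], [9], [10]
  1-simplices (14): [1,9], [1,10], [2,5], [2,8], [2,9], [3,6], [3,7], [3,8], [4,5], [4,9], [5,6], [5,8], [6,10], [7,9]
  2-simplices (1): [2,5,8]

Hence C_0 ≅ Z^10, C_1 ≅ Z^14, C_2 ≅ Z^1.

Boundary ∂_1: C_1 → C_0 sends each edge [p,q] (with p < q) to q − p.
This gives a 10×14 integer matrix of rank 9; reducing to Smith normal form yields diagonal entries (1,1,1,1,1,1,1,1,1).

The boundary map ∂_2: C_2 → C_1 acts by ∂[p,q,r] = [q,r] − [p,r] + [p,q]. For instance
  ∂[2,5,8] = [5,8] − [2,8] + [2,5].
As a 14×1 matrix over Z this has rank 1, with invariant factors (1).

From H_k ≅ ker(∂_k) / im(∂_{k+1}) we obtain:

  H_0: rank C_0 − rank ∂_1 = 10 − 9 = 1, and the invariant factors of ∂_1 are all 1, so H_0 ≅ Z.
  H_1: rank ker ∂_1 − rank ∂_2 = (14 − 9) − 1 = 4, and the invariant factors of ∂_2 are all 1, so H_1 ≅ Z^4.
  H_2: rank ker ∂_2 − rank ∂_3 = (1 − 1) − 0 = 0, and there is no ∂_3, so H_2 ≅ 0.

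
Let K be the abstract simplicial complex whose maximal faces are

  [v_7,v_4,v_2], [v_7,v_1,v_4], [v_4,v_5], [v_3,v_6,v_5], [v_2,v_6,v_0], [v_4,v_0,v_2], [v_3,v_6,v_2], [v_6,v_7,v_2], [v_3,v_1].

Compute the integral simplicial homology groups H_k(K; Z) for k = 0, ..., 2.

Fix the vertex order v_0 < v_1 < v_2 < v_3 < v_4 < v_5 < v_6 < v_7 and write every simplex with vertices in increasing order. Then dim K = 2 and the simplices of K are:

  0-simplices (8): [v_0], [v_1], [v_2], [v_3], [v_4], [v_5], [v_6], [v_7]
  1-simplices (16): (16 of them)
  2-simplices (7): [v_0,v_2,v_4], [v_0,v_2,v_6], [v_1,v_4,v_7], [v_2,v_3,v_6], [v_2,v_4,v_7], [v_2,v_6,v_7], [v_3,v_5,v_6]

giving chain groups C_0 ≅ Z^8, C_1 ≅ Z^16, C_2 ≅ Z^7.

∂_1: C_1 → C_0 maps an edge to its endpoints' difference, ∂[p,q] = q − p.
The 8×16 boundary matrix has rank 7 and Smith normal form diag(1,1,1,1,1,1,1).

∂_2: C_2 → C_1 maps a triangle to the signed sum of its edges. For instance
  ∂[v_0,v_2,v_6] = [v_2,v_6] − [v_0,v_6] + [v_0,v_2],
  ∂[v_2,v_3,v_6] = [v_3,v_6] − [v_2,v_6] + [v_2,v_3].
As a 16×7 matrix over Z this has rank 7, with invariant factors (1,1,1,1,1,1,1).

Now H_k = ker ∂_k / im ∂_{k+1}, so:

  H_0: rank C_0 − rank ∂_1 = 8 − 7 = 1, and the invariant factors of ∂_1 are all 1, so H_0 ≅ Z.
  H_1: rank ker ∂_1 − rank ∂_2 = (16 − 7) − 7 = 2, and the invariant factors of ∂_2 are all 1, so H_1 ≅ Z^2.
  H_2: rank ker ∂_2 − rank ∂_3 = (7 − 7) − 0 = 0, and there is no ∂_3, so H_2 ≅ 0.

H_0 = Z,  H_1 = Z^2,  H_2 = 0.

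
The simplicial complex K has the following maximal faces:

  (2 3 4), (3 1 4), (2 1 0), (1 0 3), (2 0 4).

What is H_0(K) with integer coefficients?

H_0 ≅ Z.

Fix the vertex order 0 < 1 < 2 < 3 < 4 and write every simplex with vertices in increasing order. Then dim K = 2 and the simplices of K are:

  0-simplices (5): [0], [1], [2], [3], [4]
  1-simplices (10): [0,1], [0,2], [0,3], [0,4], [1,2], [1,3], [1,4], [2,3], [2,4], [3,4]
  2-simplices (5): [0,1,2], [0,1,3], [0,2,4], [1,3,4], [2,3,4]

giving chain groups C_0 ≅ Z^5, C_1 ≅ Z^10, C_2 ≅ Z^5.

∂_1: C_1 → C_0 is given by ∂[p,q] = [q] − [p].
As a 5×10 matrix over Z this has rank 4, with invariant factors (1,1,1,1).

∂_2: C_2 → C_1 acts by ∂[p,q,r] = [q,r] − [p,r] + [p,q]. For instance
  ∂[1,3,4] = [3,4] − [1,4] + [1,3],
  ∂[2,3,4] = [3,4] − [2,4] + [2,3].
The 10×5 boundary matrix has rank 5 and Smith normal form diag(1,1,1,1,1).

Computing H_k = (kernel of ∂_k) / (image of ∂_{k+1}):

  H_0: rank C_0 − rank ∂_1 = 5 − 4 = 1, and the invariant factors of ∂_1 are all 1, so H_0 ≅ Z.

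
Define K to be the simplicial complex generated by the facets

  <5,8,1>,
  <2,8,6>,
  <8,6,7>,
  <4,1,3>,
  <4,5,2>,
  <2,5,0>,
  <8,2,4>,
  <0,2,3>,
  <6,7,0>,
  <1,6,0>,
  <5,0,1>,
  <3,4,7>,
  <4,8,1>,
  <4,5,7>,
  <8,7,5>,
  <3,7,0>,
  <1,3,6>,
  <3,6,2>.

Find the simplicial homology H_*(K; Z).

H_0 ≅ Z,  H_1 ≅ Z ⊕ Z/2,  H_2 = 0.

Take the total order 0 < 1 < 2 < 3 < 4 < 5 < 6 < 7 < 8 on the vertex set. Then K (dimension 2) consists of the simplices:

  0-simplices (9): [0], [1], [2], [3], [4], [5], [6], [7], [8]
  1-simplices (27): (27 of them)
  2-simplices (18): [0,1,5], [0,1,6], [0,2,3], [0,2,5], [0,3,7], [0,6,7], [1,3,4], [1,3,6], [1,4,8], [1,5,8], [2,3,6], [2,4,5], [2,4,8], [2,6,8], [3,4,7], [4,5,7], [5,7,8], [6,7,8]

so the chain groups are C_0 ≅ Z^9, C_1 ≅ Z^27, C_2 ≅ Z^18.

∂_1: C_1 → C_0 is given by ∂[p,q] = [q] − [p].
The 9×27 boundary matrix has rank 8 and Smith normal form diag(1,1,1,1,1,1,1,1).

∂_2: C_2 → C_1 acts by ∂[p,q,r] = [q,r] − [p,r] + [p,q]. For instance
  ∂[0,1,6] = [1,6] − [0,6] + [0,1],
  ∂[0,2,5] = [2,5] − [0,5] + [0,2].
The 27×18 boundary matrix has rank 18 and Smith normal form diag(1,1,1,1,1,1,1,1,1,1,1,1,1,1,1,1,1,2).

Now H_k = ker ∂_k / im ∂_{k+1}, so:

  H_0: rank C_0 − rank ∂_1 = 9 − 8 = 1, and the invariant factors of ∂_1 are all 1, so H_0 = Z.
  H_1: rank ker ∂_1 − rank ∂_2 = (27 − 8) − 18 = 1, and ∂_2 has invariant factor 2 > 1, so H_1 = Z ⊕ Z/2.
  H_2: rank ker ∂_2 − rank ∂_3 = (18 − 18) − 0 = 0, and there is no ∂_3, so H_2 = 0.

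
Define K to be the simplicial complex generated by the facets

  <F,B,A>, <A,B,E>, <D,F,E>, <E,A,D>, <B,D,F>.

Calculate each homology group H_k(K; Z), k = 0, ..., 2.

Order the vertices as A < B < D < E < F. Listing each simplex with vertices in this order, K has dimension 2 with simplices:

  0-simplices (5): A, B, D, E, F
  1-simplices (10): AB, AD, AE, AF, BD, BE, BF, DE, DF, EF
  2-simplices (5): ABE, ABF, ADE, BDF, DEF

Hence C_0 ≅ Z^5, C_1 ≅ Z^10, C_2 ≅ Z^5.

∂_1: C_1 → C_0 sends each edge [p,q] (with p < q) to q − p. For instance
  ∂DF = F − D.
The resulting 5×10 matrix has rank 4, and its Smith normal form has invariant factors (1,1,1,1).

∂_2: C_2 → C_1 maps a triangle to the signed sum of its edges. For instance
  ∂BDF = DF − BF + BD,
  ∂ADE = DE − AE + AD.
The resulting 10×5 matrix has rank 5, and its Smith normal form has invariant factors (1,1,1,1,1).

Computing H_k = (kernel of ∂_k) / (image of ∂_{k+1}):

  H_0: rank C_0 − rank ∂_1 = 5 − 4 = 1, and the invariant factors of ∂_1 are all 1, so H_0 ≅ Z.
  H_1: rank ker ∂_1 − rank ∂_2 = (10 − 4) − 5 = 1, and the invariant factors of ∂_2 are all 1, so H_1 ≅ Z.
  H_2: rank ker ∂_2 − rank ∂_3 = (5 − 5) − 0 = 0, and there is no ∂_3, so H_2 ≅ 0.

As a check, the Euler characteristic is 5 − 10 + 5 = 0, which agrees with 1 − 1 + 0 = 0.
(K is a triangulation of the Möbius band.)

H_0 = Z,  H_1 = Z,  H_2 = 0.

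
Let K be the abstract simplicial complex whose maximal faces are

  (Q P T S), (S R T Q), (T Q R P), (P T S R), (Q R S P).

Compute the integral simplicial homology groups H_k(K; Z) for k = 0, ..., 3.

H_0 = Z,  H_1 = 0,  H_2 = 0,  H_3 = Z.

We work with the vertex ordering P < Q < R < S < T. The simplices of K, each written with vertices in increasing order, are:

  0-simplices (5): P, Q, R, S, T
  1-simplices (10): PQ, PR, PS, PT, QR, QS, QT, RS, RT, ST
  2-simplices (10): PQR, PQS, PQT, PRS, PRT, PST, QRS, QRT, QST, RST
  3-simplices (5): PQRS, PQRT, PQST, PRST, QRST

so the chain groups are C_0 ≅ Z^5, C_1 ≅ Z^10, C_2 ≅ Z^10, C_3 ≅ Z^5.

∂_1: C_1 → C_0 sends each edge [p,q] (with p < q) to q − p. For instance
  ∂RT = T − R.
The resulting 5×10 matrix has rank 4, and its Smith normal form has invariant factors (1,1,1,1).

The boundary map ∂_2: C_2 → C_1 acts by ∂[p,q,r] = [q,r] − [p,r] + [p,q]. For instance
  ∂PRT = RT − PT + PR,
  ∂QRT = RT − QT + QR.
The resulting 10×10 matrix has rank 6, and its Smith normal form has invariant factors (1,1,1,1,1,1).

Boundary ∂_3: C_3 → C_2 sends each 3-simplex σ to the alternating sum Σ_i (−1)^i (σ with its i-th vertex removed). For instance
  ∂PQRT = QRT − PRT + PQT − PQR,
  ∂PRST = RST − PST + PRT − PRS.
The resulting 10×5 matrix has rank 4, and its Smith normal form has invariant factors (1,1,1,1).

Now H_k = ker ∂_k / im ∂_{k+1}, so:

  H_0: rank C_0 − rank ∂_1 = 5 − 4 = 1, and the invariant factors of ∂_1 are all 1, so H_0 ≅ Z.
  H_1: rank ker ∂_1 − rank ∂_2 = (10 − 4) − 6 = 0, and the invariant factors of ∂_2 are all 1, so H_1 ≅ 0.
  H_2: rank ker ∂_2 − rank ∂_3 = (10 − 6) − 4 = 0, and the invariant factors of ∂_3 are all 1, so H_2 ≅ 0.
  H_3: rank ker ∂_3 − rank ∂_4 = (5 − 4) − 0 = 1, and there is no ∂_4, so H_3 ≅ Z.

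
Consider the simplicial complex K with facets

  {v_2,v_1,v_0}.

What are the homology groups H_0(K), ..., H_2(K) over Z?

H_0 ≅ Z,  H_1 = 0,  H_2 = 0.

Order the vertices as v_0 < v_1 < v_2. Listing each simplex with vertices in this order, K has dimension 2 with simplices:

  0-simplices (3): [v_0], [v_1], [v_2]
  1-simplices (3): [v_0,v_1], [v_0,v_2], [v_1,v_2]
  2-simplices (1): [v_0,v_1,v_2]

giving chain groups C_0 ≅ Z^3, C_1 ≅ Z^3, C_2 ≅ Z^1.

The boundary map ∂_1: C_1 → C_0 is given by ∂[p,q] = [q] − [p].
The 3×3 boundary matrix has rank 2 and Smith normal form diag(1,1).

∂_2: C_2 → C_1 acts by ∂[p,q,r] = [q,r] − [p,r] + [p,q]. For instance
  ∂[v_0,v_1,v_2] = [v_1,v_2] − [v_0,v_2] + [v_0,v_1].
As a 3×1 matrix over Z this has rank 1, with invariant factors (1).

From H_k ≅ ker(∂_k) / im(∂_{k+1}) we obtain:

  H_0: rank C_0 − rank ∂_1 = 3 − 2 = 1, and the invariant factors of ∂_1 are all 1, so H_0 ≅ Z.
  H_1: rank ker ∂_1 − rank ∂_2 = (3 − 2) − 1 = 0, and the invariant factors of ∂_2 are all 1, so H_1 ≅ 0.
  H_2: rank ker ∂_2 − rank ∂_3 = (1 − 1) − 0 = 0, and there is no ∂_3, so H_2 ≅ 0.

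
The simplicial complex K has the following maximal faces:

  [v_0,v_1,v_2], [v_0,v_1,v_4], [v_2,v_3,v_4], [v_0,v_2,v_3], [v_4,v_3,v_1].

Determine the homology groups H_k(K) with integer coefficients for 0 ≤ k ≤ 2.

Take the total order v_0 < v_1 < v_2 < v_3 < v_4 on the vertex set. Then K (dimension 2) consists of the simplices:

  0-simplices (5): [v_0], [v_1], [v_2], [v_3], [v_4]
  1-simplices (10): [v_0,v_1], [v_0,v_2], [v_0,v_3], [v_0,v_4], [v_1,v_2], [v_1,v_3], [v_1,v_4], [v_2,v_3], [v_2,v_4], [v_3,v_4]
  2-simplices (5): [v_0,v_1,v_2], [v_0,v_1,v_4], [v_0,v_2,v_3], [v_1,v_3,v_4], [v_2,v_3,v_4]

so the chain groups are C_0 ≅ Z^5, C_1 ≅ Z^10, C_2 ≅ Z^5.

The boundary map ∂_1: C_1 → C_0 sends each edge [p,q] (with p < q) to q − p. For instance
  ∂[v_2,v_4] = [v_4] − [v_2].
The resulting 5×10 matrix has rank 4, and its Smith normal form has invariant factors (1,1,1,1).

Boundary ∂_2: C_2 → C_1 sends each 2-simplex [p,q,r] to [q,r] − [p,r] + [p,q]. For instance
  ∂[v_1,v_3,v_4] = [v_3,v_4] − [v_1,v_4] + [v_1,v_3],
  ∂[v_0,v_2,v_3] = [v_2,v_3] − [v_0,v_3] + [v_0,v_2].
As a 10×5 matrix over Z this has rank 5, with invariant factors (1,1,1,1,1).

Now H_k = ker ∂_k / im ∂_{k+1}, so:

  H_0: rank C_0 − rank ∂_1 = 5 − 4 = 1, and the invariant factors of ∂_1 are all 1, so H_0 ≅ Z.
  H_1: rank ker ∂_1 − rank ∂_2 = (10 − 4) − 5 = 1, and the invariant factors of ∂_2 are all 1, so H_1 ≅ Z.
  H_2: rank ker ∂_2 − rank ∂_3 = (5 − 5) − 0 = 0, and there is no ∂_3, so H_2 ≅ 0.

H_0 = Z,  H_1 = Z,  H_2 = 0.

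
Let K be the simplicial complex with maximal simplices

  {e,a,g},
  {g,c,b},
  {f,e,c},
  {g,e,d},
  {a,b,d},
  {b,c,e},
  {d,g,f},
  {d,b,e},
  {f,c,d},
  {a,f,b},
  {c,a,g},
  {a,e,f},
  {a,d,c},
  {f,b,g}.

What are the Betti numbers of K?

b_0 = 1, b_1 = 2, b_2 = 1.

Take the total order a < b < c < d < e < f < g on the vertex set. Then K (dimension 2) consists of the simplices:

  0-simplices (7): a, b, c, d, e, f, g
  1-simplices (21): ab, ac, ad, ae, af, ag, bc, bd, be, bf, bg, cd, ce, cf, cg, de, df, dg, ef, eg, fg
  2-simplices (14): abd, abf, acd, acg, aef, aeg, bce, bcg, bde, bfg, cdf, cef, deg, dfg

Hence C_0 ≅ Z^7, C_1 ≅ Z^21, C_2 ≅ Z^14.

Boundary ∂_1: C_1 → C_0 sends each edge [p,q] (with p < q) to q − p.
As a 7×21 matrix over Z this has rank 6, with invariant factors (1,1,1,1,1,1).

The boundary map ∂_2: C_2 → C_1 maps a triangle to the signed sum of its edges. For instance
  ∂aeg = eg − ag + ae,
  ∂bde = de − be + bd.
This gives a 21×14 integer matrix of rank 13; reducing to Smith normal form yields diagonal entries (1,1,1,1,1,1,1,1,1,1,1,1,1).

From H_k ≅ ker(∂_k) / im(∂_{k+1}) we obtain:

  H_0: rank C_0 − rank ∂_1 = 7 − 6 = 1, and the invariant factors of ∂_1 are all 1, so H_0 ≅ Z.
  H_1: rank ker ∂_1 − rank ∂_2 = (21 − 6) − 13 = 2, and the invariant factors of ∂_2 are all 1, so H_1 ≅ Z^2.
  H_2: rank ker ∂_2 − rank ∂_3 = (14 − 13) − 0 = 1, and there is no ∂_3, so H_2 ≅ Z.

As a check, the Euler characteristic is 7 − 21 + 14 = 0, which agrees with 1 − 2 + 1 = 0.
(K is a triangulation of the torus T^2.)

Hence the Betti numbers are b_0 = 1, b_1 = 2, b_2 = 1.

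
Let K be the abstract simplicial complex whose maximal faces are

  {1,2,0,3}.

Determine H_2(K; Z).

H_2 ≅ 0.

Take the total order 0 < 1 < 2 < 3 on the vertex set. Then K (dimension 3) consists of the simplices:

  0-simplices (4): [0], [1], [2], [3]
  1-simplices (6): [0,1], [0,2], [0,3], [1,2], [1,3], [2,3]
  2-simplices (4): [0,1,2], [0,1,3], [0,2,3], [1,2,3]
  3-simplices (1): [0,1,2,3]

giving chain groups C_0 ≅ Z^4, C_1 ≅ Z^6, C_2 ≅ Z^4, C_3 ≅ Z^1.

∂_1: C_1 → C_0 is given by ∂[p,q] = [q] − [p]. For instance
  ∂[0,1] = [1] − [0].
The resulting 4×6 matrix has rank 3, and its Smith normal form has invariant factors (1,1,1).

∂_2: C_2 → C_1 sends each 2-simplex [p,q,r] to [q,r] − [p,r] + [p,q]. For instance
  ∂[1,2,3] = [2,3] − [1,3] + [1,2],
  ∂[0,1,2] = [1,2] − [0,2] + [0,1].
As a 6×4 matrix over Z this has rank 3, with invariant factors (1,1,1).

Boundary ∂_3: C_3 → C_2 sends each 3-simplex σ to the alternating sum Σ_i (−1)^i (σ with its i-th vertex removed). For instance
  ∂[0,1,2,3] = [1,2,3] − [0,2,3] + [0,1,3] − [0,1,2].
This gives a 4×1 integer matrix of rank 1; reducing to Smith normal form yields diagonal entries (1).

Now H_k = ker ∂_k / im ∂_{k+1}, so:

  H_2: rank ker ∂_2 − rank ∂_3 = (4 − 3) − 1 = 0, and the invariant factors of ∂_3 are all 1, so H_2 = 0.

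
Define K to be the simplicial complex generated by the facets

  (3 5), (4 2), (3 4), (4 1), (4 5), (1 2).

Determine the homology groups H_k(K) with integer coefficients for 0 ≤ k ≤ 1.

Fix the vertex order 1 < 2 < 3 < 4 < 5 and write every simplex with vertices in increasing order. Then dim K = 1 and the simplices of K are:

  0-simplices (5): [1], [2], [3], [4], [5]
  1-simplices (6): [1,2], [1,4], [2,4], [3,4], [3,5], [4,5]

Hence C_0 ≅ Z^5, C_1 ≅ Z^6.

The boundary map ∂_1: C_1 → C_0 sends each edge [p,q] (with p < q) to q − p. For instance
  ∂[3,4] = [4] − [3].
This gives a 5×6 integer matrix of rank 4; reducing to Smith normal form yields diagonal entries (1,1,1,1).

Now H_k = ker ∂_k / im ∂_{k+1}, so:

  H_0: rank C_0 − rank ∂_1 = 5 − 4 = 1, and the invariant factors of ∂_1 are all 1, so H_0 ≅ Z.
  H_1: rank ker ∂_1 − rank ∂_2 = (6 − 4) − 0 = 2, and there is no ∂_2, so H_1 ≅ Z^2.

(K is a triangulation of a wedge of 2 circles.)

H_0 ≅ Z,  H_1 ≅ Z^2.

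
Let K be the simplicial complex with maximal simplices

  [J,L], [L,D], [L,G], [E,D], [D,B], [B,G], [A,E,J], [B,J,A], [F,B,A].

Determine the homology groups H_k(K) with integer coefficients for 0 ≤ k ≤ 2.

H_0 = Z,  H_1 = Z^3,  H_2 = 0.

Order the vertices as A < B < D < E < F < G < J < L. Listing each simplex with vertices in this order, K has dimension 2 with simplices:

  0-simplices (8): A, B, D, E, F, G, J, L
  1-simplices (13): AB, AE, AF, AJ, BD, BF, BG, BJ, DE, DL, EJ, GL, JL
  2-simplices (3): ABF, ABJ, AEJ

so the chain groups are C_0 ≅ Z^8, C_1 ≅ Z^13, C_2 ≅ Z^3.

The boundary map ∂_1: C_1 → C_0 is given by ∂[p,q] = [q] − [p]. For instance
  ∂AF = F − A.
The resulting 8×13 matrix has rank 7, and its Smith normal form has invariant factors (1,1,1,1,1,1,1).

Boundary ∂_2: C_2 → C_1 sends each 2-simplex [p,q,r] to [q,r] − [p,r] + [p,q]. For instance
  ∂AEJ = EJ − AJ + AE,
  ∂ABJ = BJ − AJ + AB.
This gives a 13×3 integer matrix of rank 3; reducing to Smith normal form yields diagonal entries (1,1,1).

Now H_k = ker ∂_k / im ∂_{k+1}, so:

  H_0: rank C_0 − rank ∂_1 = 8 − 7 = 1, and the invariant factors of ∂_1 are all 1, so H_0 = Z.
  H_1: rank ker ∂_1 − rank ∂_2 = (13 − 7) − 3 = 3, and the invariant factors of ∂_2 are all 1, so H_1 = Z^3.
  H_2: rank ker ∂_2 − rank ∂_3 = (3 − 3) − 0 = 0, and there is no ∂_3, so H_2 = 0.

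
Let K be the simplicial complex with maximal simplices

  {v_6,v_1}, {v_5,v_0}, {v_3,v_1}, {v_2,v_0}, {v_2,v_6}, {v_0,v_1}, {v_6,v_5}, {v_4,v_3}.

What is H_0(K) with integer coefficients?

H_0 = Z.

We work with the vertex ordering v_0 < v_1 < v_2 < v_3 < v_4 < v_5 < v_6. The simplices of K, each written with vertices in increasing order, are:

  0-simplices (7): [v_0], [v_1], [v_2], [v_3], [v_4], [v_5], [v_6]
  1-simplices (8): [v_0,v_1], [v_0,v_2], [v_0,v_5], [v_1,v_3], [v_1,v_6], [v_2,v_6], [v_3,v_4], [v_5,v_6]

so the chain groups are C_0 ≅ Z^7, C_1 ≅ Z^8.

Boundary ∂_1: C_1 → C_0 is given by ∂[p,q] = [q] − [p]. For instance
  ∂[v_0,v_1] = [v_1] − [v_0].
The resulting 7×8 matrix has rank 6, and its Smith normal form has invariant factors (1,1,1,1,1,1).

Reading off H_k = ker ∂_k / im ∂_{k+1}:

  H_0: rank C_0 − rank ∂_1 = 7 − 6 = 1, and the invariant factors of ∂_1 are all 1, so H_0 = Z.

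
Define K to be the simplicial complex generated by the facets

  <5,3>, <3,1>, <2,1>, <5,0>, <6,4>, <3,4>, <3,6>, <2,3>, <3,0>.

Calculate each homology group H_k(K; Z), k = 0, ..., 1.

H_0 = Z,  H_1 = Z^3.

We work with the vertex ordering 0 < 1 < 2 < 3 < 4 < 5 < 6. The simplices of K, each written with vertices in increasing order, are:

  0-simplices (7): [0], [1], [2], [3], [4], [5], [6]
  1-simplices (9): [0,3], [0,5], [1,2], [1,3], [2,3], [3,4], [3,5], [3,6], [4,6]

giving chain groups C_0 ≅ Z^7, C_1 ≅ Z^9.

Boundary ∂_1: C_1 → C_0 is given by ∂[p,q] = [q] − [p]. For instance
  ∂[3,5] = [5] − [3].
This gives a 7×9 integer matrix of rank 6; reducing to Smith normal form yields diagonal entries (1,1,1,1,1,1).

Now H_k = ker ∂_k / im ∂_{k+1}, so:

  H_0: rank C_0 − rank ∂_1 = 7 − 6 = 1, and the invariant factors of ∂_1 are all 1, so H_0 = Z.
  H_1: rank ker ∂_1 − rank ∂_2 = (9 − 6) − 0 = 3, and there is no ∂_2, so H_1 = Z^3.

As a check, the Euler characteristic is 7 − 9 = -2, which agrees with 1 − 3 = -2.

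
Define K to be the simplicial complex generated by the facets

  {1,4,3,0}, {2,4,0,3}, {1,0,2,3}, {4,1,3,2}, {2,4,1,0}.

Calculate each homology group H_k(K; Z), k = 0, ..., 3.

Order the vertices as 0 < 1 < 2 < 3 < 4. Listing each simplex with vertices in this order, K has dimension 3 with simplices:

  0-simplices (5): [0], [1], [2], [3], [4]
  1-simplices (10): [0,1], [0,2], [0,3], [0,4], [1,2], [1,3], [1,4], [2,3], [2,4], [3,4]
  2-simplices (10): [0,1,2], [0,1,3], [0,1,4], [0,2,3], [0,2,4], [0,3,4], [1,2,3], [1,2,4], [1,3,4], [2,3,4]
  3-simplices (5): [0,1,2,3], [0,1,2,4], [0,1,3,4], [0,2,3,4], [1,2,3,4]

Hence C_0 ≅ Z^5, C_1 ≅ Z^10, C_2 ≅ Z^10, C_3 ≅ Z^5.

Boundary ∂_1: C_1 → C_0 maps an edge to its endpoints' difference, ∂[p,q] = q − p. For instance
  ∂[3,4] = [4] − [3].
The resulting 5×10 matrix has rank 4, and its Smith normal form has invariant factors (1,1,1,1).

The boundary map ∂_2: C_2 → C_1 maps a triangle to the signed sum of its edges. For instance
  ∂[0,2,3] = [2,3] − [0,3] + [0,2],
  ∂[0,1,4] = [1,4] − [0,4] + [0,1].
The 10×10 boundary matrix has rank 6 and Smith normal form diag(1,1,1,1,1,1).

∂_3: C_3 → C_2 sends each 3-simplex σ to the alternating sum Σ_i (−1)^i (σ with its i-th vertex removed). For instance
  ∂[0,1,2,4] = [1,2,4] − [0,2,4] + [0,1,4] − [0,1,2],
  ∂[0,1,3,4] = [1,3,4] − [0,3,4] + [0,1,4] − [0,1,3].
The 10×5 boundary matrix has rank 4 and Smith normal form diag(1,1,1,1).

Reading off H_k = ker ∂_k / im ∂_{k+1}:

  H_0: rank C_0 − rank ∂_1 = 5 − 4 = 1, and the invariant factors of ∂_1 are all 1, so H_0 ≅ Z.
  H_1: rank ker ∂_1 − rank ∂_2 = (10 − 4) − 6 = 0, and the invariant factors of ∂_2 are all 1, so H_1 ≅ 0.
  H_2: rank ker ∂_2 − rank ∂_3 = (10 − 6) − 4 = 0, and the invariant factors of ∂_3 are all 1, so H_2 ≅ 0.
  H_3: rank ker ∂_3 − rank ∂_4 = (5 − 4) − 0 = 1, and there is no ∂_4, so H_3 ≅ Z.

(K is a triangulation of the 3-sphere S^3.)

H_0 = Z,  H_1 = 0,  H_2 = 0,  H_3 = Z.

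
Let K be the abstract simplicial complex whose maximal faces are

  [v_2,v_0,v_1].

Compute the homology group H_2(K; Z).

H_2 ≅ 0.

Fix the vertex order v_0 < v_1 < v_2 and write every simplex with vertices in increasing order. Then dim K = 2 and the simplices of K are:

  0-simplices (3): [v_0], [v_1], [v_2]
  1-simplices (3): [v_0,v_1], [v_0,v_2], [v_1,v_2]
  2-simplices (1): [v_0,v_1,v_2]

giving chain groups C_0 ≅ Z^3, C_1 ≅ Z^3, C_2 ≅ Z^1.

∂_1: C_1 → C_0 is given by ∂[p,q] = [q] − [p]. For instance
  ∂[v_1,v_2] = [v_2] − [v_1].
The resulting 3×3 matrix has rank 2, and its Smith normal form has invariant factors (1,1).

∂_2: C_2 → C_1 sends each 2-simplex [p,q,r] to [q,r] − [p,r] + [p,q]. For instance
  ∂[v_0,v_1,v_2] = [v_1,v_2] − [v_0,v_2] + [v_0,v_1].
The resulting 3×1 matrix has rank 1, and its Smith normal form has invariant factors (1).

Now H_k = ker ∂_k / im ∂_{k+1}, so:

  H_2: rank ker ∂_2 − rank ∂_3 = (1 − 1) − 0 = 0, and there is no ∂_3, so H_2 ≅ 0.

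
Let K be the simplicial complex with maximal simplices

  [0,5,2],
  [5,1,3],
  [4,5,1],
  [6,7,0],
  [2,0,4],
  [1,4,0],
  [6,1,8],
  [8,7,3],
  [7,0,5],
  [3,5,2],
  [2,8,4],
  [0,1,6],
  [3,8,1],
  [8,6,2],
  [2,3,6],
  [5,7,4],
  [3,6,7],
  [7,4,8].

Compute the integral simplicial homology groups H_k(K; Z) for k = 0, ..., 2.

H_0 ≅ Z,  H_1 ≅ Z ⊕ Z/2Z,  H_2 = 0.

Fix the vertex order 0 < 1 < 2 < 3 < 4 < 5 < 6 < 7 < 8 and write every simplex with vertices in increasing order. Then dim K = 2 and the simplices of K are:

  0-simplices (9): [0], [1], [2], [3], [4], [5], [6], [7], [8]
  1-simplices (27): (27 of them)
  2-simplices (18): [0,1,4], [0,1,6], [0,2,4], [0,2,5], [0,5,7], [0,6,7], [1,3,5], [1,3,8], [1,4,5], [1,6,8], [2,3,5], [2,3,6], [2,4,8], [2,6,8], [3,6,7], [3,7,8], [4,5,7], [4,7,8]

giving chain groups C_0 ≅ Z^9, C_1 ≅ Z^27, C_2 ≅ Z^18.

∂_1: C_1 → C_0 sends each edge [p,q] (with p < q) to q − p.
This gives a 9×27 integer matrix of rank 8; reducing to Smith normal form yields diagonal entries (1,1,1,1,1,1,1,1).

The boundary map ∂_2: C_2 → C_1 maps a triangle to the signed sum of its edges. For instance
  ∂[0,2,4] = [2,4] − [0,4] + [0,2],
  ∂[1,3,8] = [3,8] − [1,8] + [1,3].
The resulting 27×18 matrix has rank 18, and its Smith normal form has invariant factors (1,1,1,1,1,1,1,1,1,1,1,1,1,1,1,1,1,2).

From H_k ≅ ker(∂_k) / im(∂_{k+1}) we obtain:

  H_0: rank C_0 − rank ∂_1 = 9 − 8 = 1, and the invariant factors of ∂_1 are all 1, so H_0 = Z.
  H_1: rank ker ∂_1 − rank ∂_2 = (27 − 8) − 18 = 1, and ∂_2 has invariant factor 2 > 1, so H_1 = Z ⊕ Z/2Z.
  H_2: rank ker ∂_2 − rank ∂_3 = (18 − 18) − 0 = 0, and there is no ∂_3, so H_2 = 0.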